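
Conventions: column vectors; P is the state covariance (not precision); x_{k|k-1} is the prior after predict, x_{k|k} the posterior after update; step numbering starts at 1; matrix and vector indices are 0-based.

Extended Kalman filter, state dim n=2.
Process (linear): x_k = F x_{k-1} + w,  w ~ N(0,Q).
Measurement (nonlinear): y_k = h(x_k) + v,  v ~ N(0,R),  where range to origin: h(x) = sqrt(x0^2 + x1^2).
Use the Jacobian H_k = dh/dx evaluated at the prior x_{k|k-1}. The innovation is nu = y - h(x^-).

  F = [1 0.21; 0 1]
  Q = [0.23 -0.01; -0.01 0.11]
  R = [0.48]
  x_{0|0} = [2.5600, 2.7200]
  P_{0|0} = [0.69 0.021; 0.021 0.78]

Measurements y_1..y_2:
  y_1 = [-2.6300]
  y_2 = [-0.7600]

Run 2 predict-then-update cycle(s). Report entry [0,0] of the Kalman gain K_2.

K[0,0] = -0.4909

step 1: x^-=[3.1312, 2.7200]  P^-=[0.9632 0.1748; 0.1748 0.8900]  H_jac=[0.7549 0.6558]  S=[1.5848]  K=[0.5312; 0.4516]  nu=[-6.7776]  x^+=[-0.4689, -0.3404]  P^+=[0.5161 -0.2053; -0.2053 0.5669]
step 2: x^-=[-0.5404, -0.3404]  P^-=[0.6848 -0.0963; -0.0963 0.6769]  H_jac=[-0.8461 -0.5331]  S=[1.0757]  K=[-0.4909; -0.2597]  nu=[-1.3987]  x^+=[0.1463, 0.0228]  P^+=[0.4256 -0.2334; -0.2334 0.6043]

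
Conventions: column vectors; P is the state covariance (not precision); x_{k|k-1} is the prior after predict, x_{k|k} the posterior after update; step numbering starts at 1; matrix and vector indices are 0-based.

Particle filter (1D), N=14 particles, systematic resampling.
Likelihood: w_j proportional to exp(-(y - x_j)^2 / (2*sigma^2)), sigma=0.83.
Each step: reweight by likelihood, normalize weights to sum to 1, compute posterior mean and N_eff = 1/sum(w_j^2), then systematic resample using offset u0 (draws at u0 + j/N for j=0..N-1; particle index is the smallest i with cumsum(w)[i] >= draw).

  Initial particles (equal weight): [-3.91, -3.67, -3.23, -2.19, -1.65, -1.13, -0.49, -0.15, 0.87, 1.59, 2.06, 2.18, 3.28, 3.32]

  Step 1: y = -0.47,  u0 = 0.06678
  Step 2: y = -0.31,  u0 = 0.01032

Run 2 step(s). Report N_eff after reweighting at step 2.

N_eff = 11.5767

step 1: w=[0.0001, 0.0002, 0.0011, 0.0336, 0.1047, 0.2097, 0.2876, 0.2671, 0.0782, 0.0132, 0.0028, 0.0018, 0.0000, 0.0000]  mean=-0.5703  Neff=4.6207  idx=[4, 4, 5, 5, 6, 6, 6, 6, 7, 7, 7, 7, 8, 9]
step 2: w=[0.0271, 0.0271, 0.0611, 0.0611, 0.0973, 0.0973, 0.0973, 0.0973, 0.0978, 0.0978, 0.0978, 0.0978, 0.0363, 0.0072]  mean=-0.4337  Neff=11.5767  idx=[0, 2, 3, 4, 5, 5, 6, 7, 8, 8, 9, 10, 11, 11]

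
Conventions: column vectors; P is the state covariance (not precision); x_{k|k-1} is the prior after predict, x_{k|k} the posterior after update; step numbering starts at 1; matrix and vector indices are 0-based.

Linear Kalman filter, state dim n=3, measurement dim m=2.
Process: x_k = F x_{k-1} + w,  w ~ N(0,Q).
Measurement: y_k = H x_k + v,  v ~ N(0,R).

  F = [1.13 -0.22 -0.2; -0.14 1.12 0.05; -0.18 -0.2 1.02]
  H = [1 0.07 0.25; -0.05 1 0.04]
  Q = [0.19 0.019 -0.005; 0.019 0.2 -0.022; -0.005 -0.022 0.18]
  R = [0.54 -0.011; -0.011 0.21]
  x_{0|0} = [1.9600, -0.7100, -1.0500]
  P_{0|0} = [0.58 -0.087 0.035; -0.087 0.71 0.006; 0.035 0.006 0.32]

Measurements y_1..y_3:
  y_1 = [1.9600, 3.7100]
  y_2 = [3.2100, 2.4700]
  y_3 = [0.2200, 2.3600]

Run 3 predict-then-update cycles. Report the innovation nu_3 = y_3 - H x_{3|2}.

innov = [-2.0961, 0.0638]

step 1: x^-=[2.5810, -1.1221, -1.2818]  P^-=[1.0057 -0.3621 -0.1003; -0.3621 1.1303 -0.1335; -0.1003 -0.1335 0.5386]  S=[1.4794 -0.3742; -0.3742 1.3696]  K=[0.6111 -0.1371; -0.0030 0.8338; -0.0031 -0.0789]  nu=[-0.2220, 5.0124]  x^+=[1.7580, 3.0578, -1.6768]  P^+=[0.3649 -0.0121 -0.1302; -0.0121 0.1763 -0.0443; -0.1302 -0.0443 0.5302]
step 2: x^-=[1.6492, 3.0947, -2.6383]  P^-=[0.7466 -0.1037 -0.3240; -0.1037 0.4303 -0.0535; -0.3240 -0.0535 0.8155]  S=[1.1613 -0.1358; -0.1358 0.6508]  K=[0.5527 -0.1213; 0.0031 0.6664; -0.1102 -0.0302]  nu=[2.0037, -0.4367]  x^+=[2.8097, 2.8098, -2.8460]  P^+=[0.3641 -0.0031 -0.2561; -0.0031 0.1418 -0.0500; -0.2561 -0.0500 0.8017]
step 3: x^-=[3.1260, 2.6113, -3.9706]  P^-=[0.8067 -0.0954 -0.5310; -0.0954 0.3859 -0.0209; -0.5310 -0.0209 1.1458]  S=[1.1406 -0.1279; -0.1279 0.6098]  K=[0.5695 -0.1381; 0.0073 0.6409; -0.2112 0.0401]  nu=[-2.0961, 0.0638]  x^+=[1.9234, 2.6370, -3.5254]  P^+=[0.4050 0.0003 -0.3838; 0.0003 0.1366 -0.0521; -0.3838 -0.0521 1.0918]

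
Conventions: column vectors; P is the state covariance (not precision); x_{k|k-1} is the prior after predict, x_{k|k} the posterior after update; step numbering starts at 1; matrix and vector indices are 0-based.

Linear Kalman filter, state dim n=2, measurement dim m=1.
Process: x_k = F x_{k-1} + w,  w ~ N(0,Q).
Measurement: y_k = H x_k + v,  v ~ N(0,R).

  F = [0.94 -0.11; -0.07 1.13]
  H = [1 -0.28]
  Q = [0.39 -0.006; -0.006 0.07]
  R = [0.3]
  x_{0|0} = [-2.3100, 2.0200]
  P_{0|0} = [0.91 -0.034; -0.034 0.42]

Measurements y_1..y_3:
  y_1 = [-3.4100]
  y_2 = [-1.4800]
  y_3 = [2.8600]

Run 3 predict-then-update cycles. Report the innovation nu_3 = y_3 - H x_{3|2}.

innov = [5.3267]

step 1: x^-=[-2.3936, 2.4443]  P^-=[1.2062 -0.1545; -0.1545 0.6161]  S=[1.6410]  K=[0.7614; -0.1993]  nu=[-0.3320]  x^+=[-2.6464, 2.5105]  P^+=[0.2549 0.0945; 0.0945 0.5510]
step 2: x^-=[-2.7637, 3.0221]  P^-=[0.6023 0.0098; 0.0098 0.7598]  S=[0.9564]  K=[0.6269; -0.2122]  nu=[2.1299]  x^+=[-1.4285, 2.5702]  P^+=[0.2264 0.1371; 0.1371 0.7168]
step 3: x^-=[-1.6255, 3.0043]  P^-=[0.5704 0.0366; 0.0366 0.9647]  S=[0.9255]  K=[0.6052; -0.2523]  nu=[5.3267]  x^+=[1.5984, 1.6605]  P^+=[0.2314 0.1779; 0.1779 0.9058]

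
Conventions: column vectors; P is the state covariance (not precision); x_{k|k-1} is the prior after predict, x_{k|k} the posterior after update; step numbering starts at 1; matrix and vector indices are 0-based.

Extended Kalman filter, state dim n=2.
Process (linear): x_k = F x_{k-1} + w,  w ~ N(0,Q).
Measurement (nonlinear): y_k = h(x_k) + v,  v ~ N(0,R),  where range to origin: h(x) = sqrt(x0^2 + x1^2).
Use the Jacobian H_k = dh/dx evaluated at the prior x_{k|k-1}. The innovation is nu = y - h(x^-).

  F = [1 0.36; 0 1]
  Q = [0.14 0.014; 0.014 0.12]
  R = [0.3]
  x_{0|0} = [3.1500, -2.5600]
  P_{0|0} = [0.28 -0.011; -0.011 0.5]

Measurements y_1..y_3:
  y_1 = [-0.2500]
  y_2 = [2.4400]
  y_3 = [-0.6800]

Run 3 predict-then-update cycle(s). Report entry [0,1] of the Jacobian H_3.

step 1: x^-=[2.2284, -2.5600]  P^-=[0.4769 0.1830; 0.1830 0.6200]  H_jac=[0.6566 -0.7543]  S=[0.6771]  K=[0.2586; -0.5132]  nu=[-3.6440]  x^+=[1.2861, -0.6897]  P^+=[0.4316 0.2729; 0.2729 0.4416]
step 2: x^-=[1.0378, -0.6897]  P^-=[0.8253 0.4458; 0.4458 0.5616]  H_jac=[0.8329 -0.5535]  S=[0.6335]  K=[0.6955; 0.0954]  nu=[1.1939]  x^+=[1.8682, -0.5758]  P^+=[0.5189 0.4038; 0.4038 0.5559]
step 3: x^-=[1.6609, -0.5758]  P^-=[1.0217 0.6179; 0.6179 0.6759]  H_jac=[0.9448 -0.3275]  S=[0.9021]  K=[0.8457; 0.4018]  nu=[-2.4379]  x^+=[-0.4008, -1.5553]  P^+=[0.3765 0.3114; 0.3114 0.5303]

H_jac[0,1] = -0.3275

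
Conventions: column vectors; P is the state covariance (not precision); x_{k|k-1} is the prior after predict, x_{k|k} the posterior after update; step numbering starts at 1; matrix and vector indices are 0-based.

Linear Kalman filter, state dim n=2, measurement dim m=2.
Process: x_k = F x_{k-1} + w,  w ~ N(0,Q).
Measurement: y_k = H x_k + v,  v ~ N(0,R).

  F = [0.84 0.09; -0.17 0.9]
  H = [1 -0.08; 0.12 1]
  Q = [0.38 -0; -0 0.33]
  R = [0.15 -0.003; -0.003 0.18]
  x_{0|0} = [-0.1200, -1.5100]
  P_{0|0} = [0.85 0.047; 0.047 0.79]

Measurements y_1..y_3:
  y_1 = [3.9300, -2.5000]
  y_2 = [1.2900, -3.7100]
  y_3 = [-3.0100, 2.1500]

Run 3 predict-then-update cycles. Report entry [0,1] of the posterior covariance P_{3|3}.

step 1: x^-=[-0.2367, -1.3386]  P^-=[0.9933 -0.0226; -0.0226 0.9801]  S=[1.1532 0.0154; 0.0154 1.1690]  K=[0.8620 0.0713; -0.0988 0.8374]  nu=[4.0596, -1.1330]  x^+=[3.1818, -2.6884]  P^+=[0.1287 -0.0052; -0.0052 0.1517]
step 2: x^-=[2.4307, -2.9604]  P^-=[0.4712 -0.0099; -0.0099 0.4581]  S=[0.6258 0.0071; 0.0071 0.6425]  K=[0.7536 0.0643; -0.0825 0.7121]  nu=[-1.3776, -1.0413]  x^+=[1.3257, -3.5883]  P^+=[0.1125 -0.0042; -0.0042 0.1289]
step 3: x^-=[0.7906, -3.4548]  P^-=[0.4598 -0.0087; -0.0087 0.4390]  S=[0.6140 0.0084; 0.0084 0.6235]  K=[0.7491 0.0644; -0.0811 0.7035]  nu=[-4.0770, 5.5099]  x^+=[-1.9087, 0.7516]  P^+=[0.1118 -0.0041; -0.0041 0.1274]

P_post[0,1] = -0.0041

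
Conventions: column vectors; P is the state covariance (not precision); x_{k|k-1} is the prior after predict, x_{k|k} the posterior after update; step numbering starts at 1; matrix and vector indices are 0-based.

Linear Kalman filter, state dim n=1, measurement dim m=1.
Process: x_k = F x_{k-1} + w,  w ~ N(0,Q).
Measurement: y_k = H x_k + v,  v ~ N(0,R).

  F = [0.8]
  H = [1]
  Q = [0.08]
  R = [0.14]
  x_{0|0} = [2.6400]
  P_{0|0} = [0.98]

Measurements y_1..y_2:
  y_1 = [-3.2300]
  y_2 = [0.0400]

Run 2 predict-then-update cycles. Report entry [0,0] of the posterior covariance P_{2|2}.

P_post[0,0] = 0.0735

step 1: x^-=[2.1120]  P^-=[0.7072]  S=[0.8472]  K=[0.8347]  nu=[-5.3420]  x^+=[-2.3472]  P^+=[0.1169]
step 2: x^-=[-1.8778]  P^-=[0.1548]  S=[0.2948]  K=[0.5251]  nu=[1.9178]  x^+=[-0.8708]  P^+=[0.0735]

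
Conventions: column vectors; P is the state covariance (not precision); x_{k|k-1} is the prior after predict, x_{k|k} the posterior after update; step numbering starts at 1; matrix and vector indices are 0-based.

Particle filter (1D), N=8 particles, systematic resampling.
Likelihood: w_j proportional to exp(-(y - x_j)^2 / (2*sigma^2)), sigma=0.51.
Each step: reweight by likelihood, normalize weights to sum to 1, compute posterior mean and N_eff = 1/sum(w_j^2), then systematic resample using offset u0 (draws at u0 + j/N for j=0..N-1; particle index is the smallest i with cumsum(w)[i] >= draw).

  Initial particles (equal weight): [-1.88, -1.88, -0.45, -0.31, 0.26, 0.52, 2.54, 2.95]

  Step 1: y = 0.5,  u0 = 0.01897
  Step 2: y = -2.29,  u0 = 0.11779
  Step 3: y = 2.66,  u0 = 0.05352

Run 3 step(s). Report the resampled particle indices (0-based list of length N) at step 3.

step 1: w=[0.0000, 0.0000, 0.0749, 0.1203, 0.3802, 0.4244, 0.0001, 0.0000]  mean=0.2489  Neff=2.9007  idx=[2, 3, 4, 4, 4, 5, 5, 5]
step 2: w=[0.7322, 0.2619, 0.0018, 0.0018, 0.0018, 0.0001, 0.0001, 0.0001]  mean=-0.4091  Neff=1.6536  idx=[0, 0, 0, 0, 0, 1, 1, 1]
step 3: w=[0.0490, 0.0490, 0.0490, 0.0490, 0.0490, 0.2517, 0.2517, 0.2517]  mean=-0.3443  Neff=4.9502  idx=[1, 3, 5, 5, 6, 6, 7, 7]

resampled_idx = [1, 3, 5, 5, 6, 6, 7, 7]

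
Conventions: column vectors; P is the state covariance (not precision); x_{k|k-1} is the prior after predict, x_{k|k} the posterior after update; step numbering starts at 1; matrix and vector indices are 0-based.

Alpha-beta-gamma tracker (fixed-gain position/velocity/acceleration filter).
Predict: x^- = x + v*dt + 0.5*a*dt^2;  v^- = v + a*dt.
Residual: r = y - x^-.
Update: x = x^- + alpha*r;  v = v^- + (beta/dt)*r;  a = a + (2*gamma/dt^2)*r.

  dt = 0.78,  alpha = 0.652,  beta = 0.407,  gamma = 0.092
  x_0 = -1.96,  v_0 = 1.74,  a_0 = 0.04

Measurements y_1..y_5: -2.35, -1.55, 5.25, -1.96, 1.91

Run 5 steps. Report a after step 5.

a_post = -0.6129

step 1: x_pred=-0.5906  r=-1.7594  x^+=-1.7377  v^+=0.8532  a^+=-0.4921
step 2: x_pred=-1.2220  r=-0.3280  x^+=-1.4358  v^+=0.2982  a^+=-0.5913
step 3: x_pred=-1.3831  r=6.6331  x^+=2.9417  v^+=3.2981  a^+=1.4148
step 4: x_pred=5.9446  r=-7.9046  x^+=0.7908  v^+=0.2771  a^+=-0.9758
step 5: x_pred=0.7101  r=1.1999  x^+=1.4924  v^+=0.1421  a^+=-0.6129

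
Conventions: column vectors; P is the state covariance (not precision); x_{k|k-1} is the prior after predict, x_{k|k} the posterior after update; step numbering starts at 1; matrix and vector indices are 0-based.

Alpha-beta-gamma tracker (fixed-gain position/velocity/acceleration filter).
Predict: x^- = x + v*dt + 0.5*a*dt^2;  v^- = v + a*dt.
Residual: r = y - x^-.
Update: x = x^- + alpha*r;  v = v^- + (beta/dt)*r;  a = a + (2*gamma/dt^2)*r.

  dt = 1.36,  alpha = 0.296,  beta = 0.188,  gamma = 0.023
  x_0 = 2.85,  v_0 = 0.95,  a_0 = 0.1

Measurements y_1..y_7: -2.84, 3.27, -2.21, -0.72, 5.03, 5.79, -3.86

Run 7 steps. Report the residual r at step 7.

step 1: x_pred=4.2345  r=-7.0745  x^+=2.1404  v^+=0.1081  a^+=-0.0759
step 2: x_pred=2.2172  r=1.0528  x^+=2.5288  v^+=0.1503  a^+=-0.0498
step 3: x_pred=2.6872  r=-4.8972  x^+=1.2376  v^+=-0.5943  a^+=-0.1716
step 4: x_pred=0.2707  r=-0.9907  x^+=-0.0225  v^+=-0.9646  a^+=-0.1962
step 5: x_pred=-1.5158  r=6.5458  x^+=0.4217  v^+=-0.3265  a^+=-0.0334
step 6: x_pred=-0.0533  r=5.8433  x^+=1.6763  v^+=0.4358  a^+=0.1119
step 7: x_pred=2.3725  r=-6.2325  x^+=0.5277  v^+=-0.2736  a^+=-0.0431

resid = -6.2325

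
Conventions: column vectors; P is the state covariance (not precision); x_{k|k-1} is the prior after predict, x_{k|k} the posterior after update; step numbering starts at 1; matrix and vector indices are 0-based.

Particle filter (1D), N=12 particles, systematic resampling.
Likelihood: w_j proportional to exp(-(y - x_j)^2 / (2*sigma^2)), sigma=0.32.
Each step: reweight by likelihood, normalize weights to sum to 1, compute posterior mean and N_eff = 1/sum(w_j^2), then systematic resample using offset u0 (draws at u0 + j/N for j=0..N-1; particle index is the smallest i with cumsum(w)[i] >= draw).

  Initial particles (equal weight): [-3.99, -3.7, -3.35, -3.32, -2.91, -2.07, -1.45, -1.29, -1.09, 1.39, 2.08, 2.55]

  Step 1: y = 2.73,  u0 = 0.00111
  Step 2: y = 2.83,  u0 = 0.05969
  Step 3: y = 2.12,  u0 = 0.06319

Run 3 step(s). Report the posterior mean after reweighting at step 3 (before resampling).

step 1: w=[0.0000, 0.0000, 0.0000, 0.0000, 0.0000, 0.0000, 0.0000, 0.0000, 0.0000, 0.0002, 0.1295, 0.8703]  mean=2.4889  Neff=1.2917  idx=[10, 10, 11, 11, 11, 11, 11, 11, 11, 11, 11, 11]
step 2: w=[0.0092, 0.0092, 0.0982, 0.0982, 0.0982, 0.0982, 0.0982, 0.0982, 0.0982, 0.0982, 0.0982, 0.0982]  mean=2.5413  Neff=10.3615  idx=[2, 3, 4, 4, 5, 6, 7, 8, 9, 10, 10, 11]
step 3: w=[0.0833, 0.0833, 0.0833, 0.0833, 0.0833, 0.0833, 0.0833, 0.0833, 0.0833, 0.0833, 0.0833, 0.0833]  mean=2.5500  Neff=12.0000  idx=[0, 1, 2, 3, 4, 5, 6, 7, 8, 9, 10, 11]

post_mean = 2.5500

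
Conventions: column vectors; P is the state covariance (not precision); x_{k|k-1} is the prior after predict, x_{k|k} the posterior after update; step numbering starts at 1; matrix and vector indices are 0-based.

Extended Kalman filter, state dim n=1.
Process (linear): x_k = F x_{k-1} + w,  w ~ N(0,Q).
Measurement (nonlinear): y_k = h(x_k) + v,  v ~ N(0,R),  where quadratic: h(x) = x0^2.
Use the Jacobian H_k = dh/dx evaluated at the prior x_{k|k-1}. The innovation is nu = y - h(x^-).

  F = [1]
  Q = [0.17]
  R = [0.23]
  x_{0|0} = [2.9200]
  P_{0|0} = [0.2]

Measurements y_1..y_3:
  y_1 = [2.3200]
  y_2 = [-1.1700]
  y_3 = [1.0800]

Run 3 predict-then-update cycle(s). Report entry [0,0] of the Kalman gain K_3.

K[0,0] = 0.4322

step 1: x^-=[2.9200]  P^-=[0.3700]  H_jac=[5.8400]  S=[12.8491]  K=[0.1682]  nu=[-6.2064]  x^+=[1.8763]  P^+=[0.0066]
step 2: x^-=[1.8763]  P^-=[0.1766]  H_jac=[3.7526]  S=[2.7172]  K=[0.2439]  nu=[-4.6904]  x^+=[0.7322]  P^+=[0.0150]
step 3: x^-=[0.7322]  P^-=[0.1850]  H_jac=[1.4643]  S=[0.6266]  K=[0.4322]  nu=[0.5439]  x^+=[0.9673]  P^+=[0.0679]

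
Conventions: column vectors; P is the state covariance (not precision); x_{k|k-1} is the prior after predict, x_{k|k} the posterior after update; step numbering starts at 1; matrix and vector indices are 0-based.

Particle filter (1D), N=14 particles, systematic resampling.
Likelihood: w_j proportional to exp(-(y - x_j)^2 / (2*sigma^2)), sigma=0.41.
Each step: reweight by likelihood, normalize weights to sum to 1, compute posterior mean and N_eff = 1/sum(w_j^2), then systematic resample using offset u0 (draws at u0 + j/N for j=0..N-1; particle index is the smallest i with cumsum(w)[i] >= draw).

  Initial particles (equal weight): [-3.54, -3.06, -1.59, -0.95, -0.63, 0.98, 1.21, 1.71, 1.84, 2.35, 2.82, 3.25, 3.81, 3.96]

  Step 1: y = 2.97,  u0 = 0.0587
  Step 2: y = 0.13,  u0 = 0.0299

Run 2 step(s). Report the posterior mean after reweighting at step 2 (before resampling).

post_mean = 2.3515

step 1: w=[0.0000, 0.0000, 0.0000, 0.0000, 0.0000, 0.0000, 0.0000, 0.0039, 0.0099, 0.1414, 0.4149, 0.3513, 0.0544, 0.0240]  mean=2.9717  Neff=3.1326  idx=[9, 9, 10, 10, 10, 10, 10, 10, 11, 11, 11, 11, 11, 13]
step 2: w=[0.4984, 0.4984, 0.0005, 0.0005, 0.0005, 0.0005, 0.0005, 0.0005, 0.0000, 0.0000, 0.0000, 0.0000, 0.0000, 0.0000]  mean=2.3515  Neff=2.0126  idx=[0, 0, 0, 0, 0, 0, 0, 1, 1, 1, 1, 1, 1, 1]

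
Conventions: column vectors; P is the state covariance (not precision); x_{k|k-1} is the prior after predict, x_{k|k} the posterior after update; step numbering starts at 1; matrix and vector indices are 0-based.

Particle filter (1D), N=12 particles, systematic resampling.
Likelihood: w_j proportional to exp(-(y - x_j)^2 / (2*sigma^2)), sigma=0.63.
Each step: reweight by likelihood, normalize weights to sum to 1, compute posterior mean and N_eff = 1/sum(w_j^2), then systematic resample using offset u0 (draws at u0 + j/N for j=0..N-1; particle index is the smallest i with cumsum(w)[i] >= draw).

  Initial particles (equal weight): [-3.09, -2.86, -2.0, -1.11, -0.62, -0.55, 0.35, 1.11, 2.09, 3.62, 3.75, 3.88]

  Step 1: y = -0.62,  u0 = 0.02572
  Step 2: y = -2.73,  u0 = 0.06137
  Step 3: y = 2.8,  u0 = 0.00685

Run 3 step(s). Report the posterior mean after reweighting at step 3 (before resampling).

post_mean = -0.6253

step 1: w=[0.0001, 0.0006, 0.0288, 0.2343, 0.3170, 0.3150, 0.0969, 0.0073, 0.0000, 0.0000, 0.0000, 0.0000]  mean=-0.6474  Neff=3.7754  idx=[2, 3, 3, 4, 4, 4, 4, 5, 5, 5, 5, 6]
step 2: w=[0.8390, 0.0602, 0.0602, 0.0060, 0.0060, 0.0060, 0.0060, 0.0041, 0.0041, 0.0041, 0.0041, 0.0000]  mean=-1.8357  Neff=1.4056  idx=[0, 0, 0, 0, 0, 0, 0, 0, 0, 0, 1, 6]
step 3: w=[0.0000, 0.0000, 0.0000, 0.0000, 0.0000, 0.0000, 0.0000, 0.0000, 0.0000, 0.0000, 0.0107, 0.9893]  mean=-0.6253  Neff=1.0217  idx=[10, 11, 11, 11, 11, 11, 11, 11, 11, 11, 11, 11]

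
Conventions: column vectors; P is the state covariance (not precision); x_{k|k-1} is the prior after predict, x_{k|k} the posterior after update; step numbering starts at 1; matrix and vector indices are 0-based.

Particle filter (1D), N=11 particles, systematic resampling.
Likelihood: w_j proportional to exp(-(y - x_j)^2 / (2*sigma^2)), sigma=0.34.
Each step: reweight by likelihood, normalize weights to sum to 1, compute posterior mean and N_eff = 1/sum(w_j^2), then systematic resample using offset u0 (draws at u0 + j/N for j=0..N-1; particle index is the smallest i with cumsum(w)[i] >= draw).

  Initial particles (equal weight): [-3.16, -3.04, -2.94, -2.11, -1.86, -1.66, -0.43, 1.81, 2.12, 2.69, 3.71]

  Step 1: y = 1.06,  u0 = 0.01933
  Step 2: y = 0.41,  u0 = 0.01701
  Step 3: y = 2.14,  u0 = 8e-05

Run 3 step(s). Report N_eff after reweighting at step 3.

step 1: w=[0.0000, 0.0000, 0.0000, 0.0000, 0.0000, 0.0000, 0.0007, 0.9181, 0.0811, 0.0001, 0.0000]  mean=1.8336  Neff=1.1772  idx=[7, 7, 7, 7, 7, 7, 7, 7, 7, 7, 8]
step 2: w=[0.0998, 0.0998, 0.0998, 0.0998, 0.0998, 0.0998, 0.0998, 0.0998, 0.0998, 0.0998, 0.0015]  mean=1.8105  Neff=10.0307  idx=[0, 1, 1, 2, 3, 4, 5, 6, 7, 8, 9]
step 3: w=[0.0909, 0.0909, 0.0909, 0.0909, 0.0909, 0.0909, 0.0909, 0.0909, 0.0909, 0.0909, 0.0909]  mean=1.8100  Neff=11.0000  idx=[0, 1, 2, 3, 4, 5, 6, 7, 8, 9, 10]

N_eff = 11.0000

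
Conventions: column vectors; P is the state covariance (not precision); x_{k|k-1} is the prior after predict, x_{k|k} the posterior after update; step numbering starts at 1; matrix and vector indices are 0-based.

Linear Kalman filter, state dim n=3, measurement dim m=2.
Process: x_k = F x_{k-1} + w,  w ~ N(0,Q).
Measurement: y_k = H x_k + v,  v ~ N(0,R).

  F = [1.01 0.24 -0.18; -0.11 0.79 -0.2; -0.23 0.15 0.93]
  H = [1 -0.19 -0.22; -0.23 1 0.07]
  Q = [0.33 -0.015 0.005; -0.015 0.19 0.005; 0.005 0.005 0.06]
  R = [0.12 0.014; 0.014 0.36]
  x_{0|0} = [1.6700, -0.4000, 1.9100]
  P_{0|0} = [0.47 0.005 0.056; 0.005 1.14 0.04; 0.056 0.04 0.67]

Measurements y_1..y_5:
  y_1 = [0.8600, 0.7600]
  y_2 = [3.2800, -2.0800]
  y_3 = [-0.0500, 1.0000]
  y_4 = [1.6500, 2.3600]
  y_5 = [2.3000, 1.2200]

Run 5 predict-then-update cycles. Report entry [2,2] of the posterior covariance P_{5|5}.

P_post[2,2] = 0.3252

step 1: x^-=[1.2469, -0.8817, 1.3322]  P^-=[0.8754 0.1591 -0.1121; 0.1591 0.9229 0.0514; -0.1121 0.0514 0.6769]  S=[1.0546 -0.2326; -0.2326 1.2702]  K=[0.8504 0.1163; 0.1338 0.7251; -0.2450 0.0532]  nu=[-0.2613, 1.8352]  x^+=[1.2381, 0.4141, 1.4939]  P^+=[0.1415 0.0791 0.1037; 0.0791 0.2813 -0.0027; 0.1037 -0.0027 0.6039]
step 2: x^-=[1.0809, -0.1078, 1.1667]  P^-=[0.5110 0.0870 -0.0101; 0.0870 0.3831 -0.0938; -0.0101 -0.0938 0.5456]  S=[0.6348 -0.0733; -0.0733 0.7200]  K=[0.7867 0.0366; 0.1133 0.5067; -0.1876 -0.0931]  nu=[2.4353, -1.8053]  x^+=[2.9306, -0.7465, 0.8779]  P^+=[0.1214 0.0465 0.0802; 0.0465 0.1985 -0.0541; 0.0802 -0.0541 0.5195]
step 3: x^-=[2.6227, -1.0877, 0.0305]  P^-=[0.4802 0.0594 -0.0305; 0.0594 0.3487 -0.1169; -0.0305 -0.1169 0.4676]  S=[0.6165 -0.0843; -0.0843 0.6936]  K=[0.7739 0.0174; 0.0966 0.4829; -0.1988 -0.1354]  nu=[-2.8727, 2.6888]  x^+=[0.4464, -0.0669, 0.2377]  P^+=[0.1131 0.0391 0.0569; 0.0391 0.1890 -0.0689; 0.0569 -0.0689 0.4351]
step 4: x^-=[0.3920, -0.1495, 0.1083]  P^-=[0.4745 0.0569 -0.0413; 0.0569 0.3442 -0.1102; -0.0413 -0.1102 0.4003]  S=[0.6137 -0.0866; -0.0866 0.6910]  K=[0.7729 0.0171; 0.0933 0.4797; -0.1949 -0.1296]  nu=[1.2534, 2.5921]  x^+=[1.4050, 1.2109, -0.4719]  P^+=[0.1101 0.0392 0.0437; 0.0392 0.1876 -0.0652; 0.0437 -0.0652 0.3697]
step 5: x^-=[1.7946, 0.8965, -0.5803]  P^-=[0.4738 0.0563 -0.0418; 0.0563 0.3389 -0.0949; -0.0418 -0.0949 0.3502]  S=[0.6120 -0.0889; -0.0889 0.6878]  K=[0.7745 0.0193; 0.0900 0.4759; -0.1810 -0.1118]  nu=[0.5481, 0.7769]  x^+=[2.2340, 1.3155, -0.7664]  P^+=[0.1091 0.0402 0.0374; 0.0402 0.1858 -0.0569; 0.0374 -0.0569 0.3252]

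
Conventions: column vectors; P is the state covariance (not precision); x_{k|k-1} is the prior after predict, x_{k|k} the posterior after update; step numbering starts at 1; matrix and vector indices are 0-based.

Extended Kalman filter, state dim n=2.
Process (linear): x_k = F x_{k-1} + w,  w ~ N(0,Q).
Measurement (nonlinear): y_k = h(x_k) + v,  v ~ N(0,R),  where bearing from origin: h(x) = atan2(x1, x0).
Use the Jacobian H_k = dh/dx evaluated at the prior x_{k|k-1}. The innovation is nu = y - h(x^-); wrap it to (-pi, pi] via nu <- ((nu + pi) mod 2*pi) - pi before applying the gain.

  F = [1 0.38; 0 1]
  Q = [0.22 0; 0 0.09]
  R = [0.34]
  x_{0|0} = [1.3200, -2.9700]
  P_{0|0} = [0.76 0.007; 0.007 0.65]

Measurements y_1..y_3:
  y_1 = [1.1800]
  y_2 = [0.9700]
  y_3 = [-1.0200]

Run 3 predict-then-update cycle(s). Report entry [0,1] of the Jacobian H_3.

step 1: x^-=[0.1914, -2.9700]  P^-=[1.0792 0.2540; 0.2540 0.7400]  H_jac=[0.3353 0.0216]  S=[0.4654]  K=[0.7894; 0.2174]  nu=[2.6864]  x^+=[2.3120, -2.3860]  P^+=[0.7892 0.1741; 0.1741 0.7180]
step 2: x^-=[1.4053, -2.3860]  P^-=[1.2452 0.4470; 0.4470 0.8080]  H_jac=[0.3112 0.1833]  S=[0.5387]  K=[0.8714; 0.5331]  nu=[2.0085]  x^+=[3.1555, -1.3153]  P^+=[0.8362 0.1968; 0.1968 0.6549]
step 3: x^-=[2.6557, -1.3153]  P^-=[1.3003 0.4456; 0.4456 0.7449]  H_jac=[0.1498 0.3024]  S=[0.4776]  K=[0.6898; 0.6113]  nu=[-0.5601]  x^+=[2.2693, -1.6577]  P^+=[1.0730 0.2442; 0.2442 0.5664]

H_jac[0,1] = 0.3024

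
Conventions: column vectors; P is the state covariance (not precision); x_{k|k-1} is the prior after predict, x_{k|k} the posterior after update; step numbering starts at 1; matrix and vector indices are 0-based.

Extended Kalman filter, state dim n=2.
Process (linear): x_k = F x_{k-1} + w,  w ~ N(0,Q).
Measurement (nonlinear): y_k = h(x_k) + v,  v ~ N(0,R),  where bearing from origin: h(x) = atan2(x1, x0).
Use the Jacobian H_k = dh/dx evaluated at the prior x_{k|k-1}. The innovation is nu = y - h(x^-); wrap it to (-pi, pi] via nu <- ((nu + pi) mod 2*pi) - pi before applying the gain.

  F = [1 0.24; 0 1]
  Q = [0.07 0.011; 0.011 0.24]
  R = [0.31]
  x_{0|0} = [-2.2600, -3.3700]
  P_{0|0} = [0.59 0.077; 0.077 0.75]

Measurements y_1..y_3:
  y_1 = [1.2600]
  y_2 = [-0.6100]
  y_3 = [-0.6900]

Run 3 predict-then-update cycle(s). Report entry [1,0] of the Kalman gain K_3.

step 1: x^-=[-3.0688, -3.3700]  P^-=[0.7402 0.2680; 0.2680 0.9900]  H_jac=[0.1622 -0.1477]  S=[0.3382]  K=[0.2379; -0.3038]  nu=[-2.7137]  x^+=[-3.7145, -2.5455]  P^+=[0.7210 0.2925; 0.2925 0.9588]
step 2: x^-=[-4.3254, -2.5455]  P^-=[0.9866 0.5336; 0.5336 1.1988]  H_jac=[0.1011 -0.1717]  S=[0.3369]  K=[0.0240; -0.4510]  nu=[1.9997]  x^+=[-4.2774, -3.4473]  P^+=[0.9864 0.5372; 0.5372 1.1303]
step 3: x^-=[-5.1048, -3.4473]  P^-=[1.3794 0.8195; 0.8195 1.3703]  H_jac=[0.0909 -0.1345]  S=[0.3262]  K=[0.0462; -0.3370]  nu=[1.8576]  x^+=[-5.0189, -4.0732]  P^+=[1.3787 0.8245; 0.8245 1.3332]

K[1,0] = -0.3370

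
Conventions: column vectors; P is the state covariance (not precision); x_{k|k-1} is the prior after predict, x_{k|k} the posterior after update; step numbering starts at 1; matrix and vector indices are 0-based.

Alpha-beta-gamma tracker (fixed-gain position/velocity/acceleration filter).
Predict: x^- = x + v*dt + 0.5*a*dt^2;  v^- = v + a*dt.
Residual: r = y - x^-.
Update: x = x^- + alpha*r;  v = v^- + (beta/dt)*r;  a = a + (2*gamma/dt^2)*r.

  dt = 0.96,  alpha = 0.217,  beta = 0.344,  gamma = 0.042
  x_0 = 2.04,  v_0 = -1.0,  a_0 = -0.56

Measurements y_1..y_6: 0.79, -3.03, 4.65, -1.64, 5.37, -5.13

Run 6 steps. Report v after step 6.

step 1: x_pred=0.8220  r=-0.0320  x^+=0.8150  v^+=-1.5490  a^+=-0.5629
step 2: x_pred=-0.9315  r=-2.0985  x^+=-1.3868  v^+=-2.8414  a^+=-0.7542
step 3: x_pred=-4.4621  r=9.1121  x^+=-2.4848  v^+=-0.3003  a^+=0.0763
step 4: x_pred=-2.7379  r=1.0979  x^+=-2.4996  v^+=0.1664  a^+=0.1764
step 5: x_pred=-2.2586  r=7.6286  x^+=-0.6032  v^+=3.0694  a^+=0.8717
step 6: x_pred=2.7451  r=-7.8751  x^+=1.0362  v^+=1.0843  a^+=0.1539

v_post = 1.0843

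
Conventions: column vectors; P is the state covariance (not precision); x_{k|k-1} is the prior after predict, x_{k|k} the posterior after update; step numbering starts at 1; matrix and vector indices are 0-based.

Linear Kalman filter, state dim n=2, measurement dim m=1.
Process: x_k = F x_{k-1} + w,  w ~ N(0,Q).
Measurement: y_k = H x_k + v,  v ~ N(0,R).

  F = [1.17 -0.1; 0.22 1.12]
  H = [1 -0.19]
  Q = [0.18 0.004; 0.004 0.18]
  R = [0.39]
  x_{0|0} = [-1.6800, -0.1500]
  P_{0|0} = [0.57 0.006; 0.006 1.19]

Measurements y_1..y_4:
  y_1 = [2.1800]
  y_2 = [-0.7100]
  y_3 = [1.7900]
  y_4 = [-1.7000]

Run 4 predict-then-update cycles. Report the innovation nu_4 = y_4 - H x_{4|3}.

step 1: x^-=[-1.9506, -0.5376]  P^-=[0.9708 0.0252; 0.0252 1.7033]  S=[1.4127]  K=[0.6838; -0.2113]  nu=[4.0285]  x^+=[0.8040, -1.3887]  P^+=[0.3102 0.2292; 0.2292 1.6402]
step 2: x^-=[1.0796, -1.3784]  P^-=[0.5674 0.1955; 0.1955 2.3655]  S=[0.9685]  K=[0.5475; -0.2622]  nu=[-2.0515]  x^+=[-0.0436, -0.8406]  P^+=[0.2771 0.3345; 0.3345 2.2989]
step 3: x^-=[0.0330, -0.9511]  P^-=[0.5040 0.2489; 0.2489 3.2420]  S=[0.9165]  K=[0.4984; -0.4006]  nu=[1.5763]  x^+=[0.8186, -1.5825]  P^+=[0.2764 0.4318; 0.4318 3.0950]
step 4: x^-=[1.1160, -1.5923]  P^-=[0.4883 0.2849; 0.2849 4.2885]  S=[0.9248]  K=[0.4694; -0.5730]  nu=[-3.1185]  x^+=[-0.3480, 0.1947]  P^+=[0.2845 0.5336; 0.5336 3.9849]

innov = [-3.1185]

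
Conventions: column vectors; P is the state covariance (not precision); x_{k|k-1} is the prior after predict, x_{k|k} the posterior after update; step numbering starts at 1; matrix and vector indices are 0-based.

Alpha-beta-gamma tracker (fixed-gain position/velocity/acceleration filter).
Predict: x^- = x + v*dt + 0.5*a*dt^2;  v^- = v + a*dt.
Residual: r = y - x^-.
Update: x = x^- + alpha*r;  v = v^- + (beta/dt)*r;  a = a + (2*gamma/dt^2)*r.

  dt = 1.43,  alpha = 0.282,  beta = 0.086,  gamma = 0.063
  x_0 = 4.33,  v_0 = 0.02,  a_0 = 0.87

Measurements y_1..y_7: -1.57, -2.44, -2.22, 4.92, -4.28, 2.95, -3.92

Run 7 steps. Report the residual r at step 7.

step 1: x_pred=5.2481  r=-6.8181  x^+=3.3254  v^+=0.8541  a^+=0.4499
step 2: x_pred=5.0067  r=-7.4467  x^+=2.9067  v^+=1.0496  a^+=-0.0090
step 3: x_pred=4.3985  r=-6.6185  x^+=2.5320  v^+=0.6387  a^+=-0.4168
step 4: x_pred=3.0193  r=1.9007  x^+=3.5553  v^+=0.1571  a^+=-0.2996
step 5: x_pred=3.4735  r=-7.7535  x^+=1.2870  v^+=-0.7377  a^+=-0.7774
step 6: x_pred=-0.5628  r=3.5128  x^+=0.4278  v^+=-1.6381  a^+=-0.5609
step 7: x_pred=-2.4882  r=-1.4318  x^+=-2.8920  v^+=-2.5264  a^+=-0.6492

resid = -1.4318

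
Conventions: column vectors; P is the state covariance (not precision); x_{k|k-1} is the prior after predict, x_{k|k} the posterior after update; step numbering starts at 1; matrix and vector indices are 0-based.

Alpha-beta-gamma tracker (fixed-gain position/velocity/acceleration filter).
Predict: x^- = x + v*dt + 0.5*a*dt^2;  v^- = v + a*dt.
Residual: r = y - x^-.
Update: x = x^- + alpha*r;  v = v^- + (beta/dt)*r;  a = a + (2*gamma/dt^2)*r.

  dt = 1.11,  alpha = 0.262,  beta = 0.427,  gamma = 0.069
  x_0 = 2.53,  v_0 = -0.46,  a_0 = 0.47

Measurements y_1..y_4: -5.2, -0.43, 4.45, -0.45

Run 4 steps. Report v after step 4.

v_post = 2.3284

step 1: x_pred=2.3089  r=-7.5089  x^+=0.3416  v^+=-2.8269  a^+=-0.3710
step 2: x_pred=-3.0248  r=2.5948  x^+=-2.3450  v^+=-2.2405  a^+=-0.0804
step 3: x_pred=-4.8815  r=9.3315  x^+=-2.4366  v^+=1.2599  a^+=0.9648
step 4: x_pred=-0.4438  r=-0.0062  x^+=-0.4454  v^+=2.3284  a^+=0.9641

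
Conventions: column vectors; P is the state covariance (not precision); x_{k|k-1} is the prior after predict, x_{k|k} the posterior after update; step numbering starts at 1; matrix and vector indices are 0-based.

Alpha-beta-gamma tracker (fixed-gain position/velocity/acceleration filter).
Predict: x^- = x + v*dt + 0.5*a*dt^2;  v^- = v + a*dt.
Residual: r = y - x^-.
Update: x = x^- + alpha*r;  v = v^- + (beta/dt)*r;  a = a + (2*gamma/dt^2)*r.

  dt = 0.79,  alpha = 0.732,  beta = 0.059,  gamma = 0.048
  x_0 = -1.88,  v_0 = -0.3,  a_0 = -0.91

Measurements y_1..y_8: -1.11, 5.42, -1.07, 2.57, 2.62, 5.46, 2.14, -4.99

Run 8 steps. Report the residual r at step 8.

step 1: x_pred=-2.4010  r=1.2910  x^+=-1.4560  v^+=-0.9225  a^+=-0.7114
step 2: x_pred=-2.4067  r=7.8267  x^+=3.3224  v^+=-0.9000  a^+=0.4925
step 3: x_pred=2.7651  r=-3.8351  x^+=-0.0422  v^+=-0.7973  a^+=-0.0974
step 4: x_pred=-0.7025  r=3.2725  x^+=1.6930  v^+=-0.6299  a^+=0.4060
step 5: x_pred=1.3220  r=1.2980  x^+=2.2721  v^+=-0.2123  a^+=0.6056
step 6: x_pred=2.2934  r=3.1666  x^+=4.6114  v^+=0.5027  a^+=1.0927
step 7: x_pred=5.3494  r=-3.2094  x^+=3.0001  v^+=1.1262  a^+=0.5990
step 8: x_pred=4.0767  r=-9.0667  x^+=-2.5601  v^+=0.9223  a^+=-0.7957

resid = -9.0667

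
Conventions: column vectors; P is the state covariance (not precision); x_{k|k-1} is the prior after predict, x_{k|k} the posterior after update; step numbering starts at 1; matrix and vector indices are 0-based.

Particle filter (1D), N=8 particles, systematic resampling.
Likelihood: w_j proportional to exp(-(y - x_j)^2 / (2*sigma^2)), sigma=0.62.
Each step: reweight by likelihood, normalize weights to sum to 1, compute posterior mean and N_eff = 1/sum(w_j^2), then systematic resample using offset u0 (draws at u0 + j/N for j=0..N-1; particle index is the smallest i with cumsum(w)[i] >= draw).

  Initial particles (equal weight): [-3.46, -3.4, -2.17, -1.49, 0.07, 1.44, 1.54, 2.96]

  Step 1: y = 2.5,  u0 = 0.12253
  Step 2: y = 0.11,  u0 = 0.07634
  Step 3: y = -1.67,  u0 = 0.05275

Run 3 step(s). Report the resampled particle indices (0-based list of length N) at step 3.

resampled_idx = [0, 0, 1, 2, 2, 4, 5, 7]

step 1: w=[0.0000, 0.0000, 0.0000, 0.0000, 0.0004, 0.1793, 0.2332, 0.5872]  mean=2.3553  Neff=2.3186  idx=[5, 6, 6, 7, 7, 7, 7, 7]
step 2: w=[0.4170, 0.2912, 0.2912, 0.0001, 0.0001, 0.0001, 0.0001, 0.0001]  mean=1.4991  Neff=2.9110  idx=[0, 0, 0, 1, 1, 1, 2, 2]
step 3: w=[0.1924, 0.1924, 0.1924, 0.0846, 0.0846, 0.0846, 0.0846, 0.0846]  mean=1.4823  Neff=6.8119  idx=[0, 0, 1, 2, 2, 4, 5, 7]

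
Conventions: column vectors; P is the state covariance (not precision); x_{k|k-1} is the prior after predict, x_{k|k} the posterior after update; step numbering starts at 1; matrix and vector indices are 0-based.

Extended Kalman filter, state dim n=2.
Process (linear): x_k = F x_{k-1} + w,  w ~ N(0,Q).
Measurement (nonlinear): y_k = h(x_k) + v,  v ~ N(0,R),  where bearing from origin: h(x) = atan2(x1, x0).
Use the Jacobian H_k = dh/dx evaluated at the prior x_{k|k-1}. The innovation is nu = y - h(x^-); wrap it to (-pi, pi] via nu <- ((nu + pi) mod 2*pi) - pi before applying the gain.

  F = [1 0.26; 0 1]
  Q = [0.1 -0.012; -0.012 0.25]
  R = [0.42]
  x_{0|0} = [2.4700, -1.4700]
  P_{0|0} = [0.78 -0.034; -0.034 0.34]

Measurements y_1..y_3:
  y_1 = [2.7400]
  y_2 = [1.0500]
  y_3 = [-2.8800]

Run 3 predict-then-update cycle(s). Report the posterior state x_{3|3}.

x_post = [0.2223, -3.1126]

step 1: x^-=[2.0878, -1.4700]  P^-=[0.8853 0.0424; 0.0424 0.5900]  H_jac=[0.2255 0.3202]  S=[0.5316]  K=[0.4010; 0.3734]  nu=[-2.9297]  x^+=[0.9130, -2.5639]  P^+=[0.7998 -0.0372; -0.0372 0.5159]
step 2: x^-=[0.2464, -2.5639]  P^-=[0.9153 0.0849; 0.0849 0.7659]  H_jac=[0.3865 0.0371]  S=[0.5602]  K=[0.6371; 0.1094]  nu=[2.5250]  x^+=[1.8550, -2.2877]  P^+=[0.6880 0.0459; 0.0459 0.7592]
step 3: x^-=[1.2602, -2.2877]  P^-=[0.8632 0.2313; 0.2313 1.0092]  H_jac=[0.3354 0.1847]  S=[0.5802]  K=[0.5726; 0.4550]  nu=[-1.8127]  x^+=[0.2223, -3.1126]  P^+=[0.6730 0.0801; 0.0801 0.8891]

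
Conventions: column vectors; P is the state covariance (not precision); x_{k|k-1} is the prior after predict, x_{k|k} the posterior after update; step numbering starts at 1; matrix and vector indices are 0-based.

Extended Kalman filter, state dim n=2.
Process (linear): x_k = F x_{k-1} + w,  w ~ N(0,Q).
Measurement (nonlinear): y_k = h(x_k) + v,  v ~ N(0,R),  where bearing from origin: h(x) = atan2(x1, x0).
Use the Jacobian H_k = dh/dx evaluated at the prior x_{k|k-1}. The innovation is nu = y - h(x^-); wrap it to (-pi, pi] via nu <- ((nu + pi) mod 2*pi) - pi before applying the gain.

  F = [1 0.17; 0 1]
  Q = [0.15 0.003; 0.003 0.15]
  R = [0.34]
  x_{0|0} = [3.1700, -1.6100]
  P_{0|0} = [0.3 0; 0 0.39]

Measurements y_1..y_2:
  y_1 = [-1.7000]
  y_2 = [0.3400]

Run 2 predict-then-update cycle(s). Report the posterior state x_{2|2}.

step 1: x^-=[2.8963, -1.6100]  P^-=[0.4613 0.0693; 0.0693 0.5400]  H_jac=[0.1466 0.2638]  S=[0.3928]  K=[0.2187; 0.3884]  nu=[-1.1927]  x^+=[2.6355, -2.0733]  P^+=[0.4425 0.0359; 0.0359 0.4807]
step 2: x^-=[2.2830, -2.0733]  P^-=[0.6186 0.1207; 0.1207 0.6307]  H_jac=[0.2180 0.2400]  S=[0.4184]  K=[0.3916; 0.4248]  nu=[1.0773]  x^+=[2.7048, -1.6157]  P^+=[0.5545 0.0511; 0.0511 0.5552]

x_post = [2.7048, -1.6157]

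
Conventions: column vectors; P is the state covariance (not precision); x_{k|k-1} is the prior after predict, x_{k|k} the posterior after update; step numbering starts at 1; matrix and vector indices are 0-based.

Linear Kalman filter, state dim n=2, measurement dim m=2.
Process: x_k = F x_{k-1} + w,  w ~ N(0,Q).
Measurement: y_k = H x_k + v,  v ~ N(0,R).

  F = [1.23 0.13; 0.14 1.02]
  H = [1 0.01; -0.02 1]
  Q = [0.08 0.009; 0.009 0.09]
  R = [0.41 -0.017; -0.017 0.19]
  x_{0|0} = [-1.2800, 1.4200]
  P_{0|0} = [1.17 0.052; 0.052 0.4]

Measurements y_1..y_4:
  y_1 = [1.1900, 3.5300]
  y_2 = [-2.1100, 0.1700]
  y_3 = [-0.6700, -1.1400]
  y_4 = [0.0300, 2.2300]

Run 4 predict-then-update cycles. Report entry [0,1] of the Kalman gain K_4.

step 1: x^-=[-1.3898, 1.2692]  P^-=[1.8735 0.3297; 0.3297 0.5439]  S=[2.2901 0.2806; 0.2806 0.7215]  K=[0.8084 0.0906; 0.0578 0.7223]  nu=[2.5671, 2.2330]  x^+=[0.8878, 3.0305]  P^+=[0.3298 0.0101; 0.0101 0.1364]
step 2: x^-=[1.4860, 3.2154]  P^-=[0.5845 0.0967; 0.0967 0.2413]  S=[0.9964 0.0704; 0.0704 0.4277]  K=[0.5802 0.1033; 0.0606 0.5497]  nu=[-3.6282, -3.0157]  x^+=[-0.9306, 1.3376]  P^+=[0.2360 0.0145; 0.0145 0.1037]
step 3: x^-=[-0.9708, 1.2341]  P^-=[0.4434 0.0818; 0.0818 0.2067]  S=[0.8551 0.0580; 0.0580 0.3936]  K=[0.5121 0.1099; 0.0634 0.5116]  nu=[0.2884, -2.3935]  x^+=[-1.0861, 0.0279]  P^+=[0.2079 0.0163; 0.0163 0.0965]
step 4: x^-=[-1.3323, -0.1236]  P^-=[0.4014 0.0784; 0.0784 0.1991]  S=[0.8130 0.0553; 0.0553 0.3861]  K=[0.4871 0.1124; 0.0647 0.5023]  nu=[1.3635, 2.3270]  x^+=[-0.4066, 1.1334]  P^+=[0.1976 0.0170; 0.0170 0.0947]

K[0,1] = 0.1124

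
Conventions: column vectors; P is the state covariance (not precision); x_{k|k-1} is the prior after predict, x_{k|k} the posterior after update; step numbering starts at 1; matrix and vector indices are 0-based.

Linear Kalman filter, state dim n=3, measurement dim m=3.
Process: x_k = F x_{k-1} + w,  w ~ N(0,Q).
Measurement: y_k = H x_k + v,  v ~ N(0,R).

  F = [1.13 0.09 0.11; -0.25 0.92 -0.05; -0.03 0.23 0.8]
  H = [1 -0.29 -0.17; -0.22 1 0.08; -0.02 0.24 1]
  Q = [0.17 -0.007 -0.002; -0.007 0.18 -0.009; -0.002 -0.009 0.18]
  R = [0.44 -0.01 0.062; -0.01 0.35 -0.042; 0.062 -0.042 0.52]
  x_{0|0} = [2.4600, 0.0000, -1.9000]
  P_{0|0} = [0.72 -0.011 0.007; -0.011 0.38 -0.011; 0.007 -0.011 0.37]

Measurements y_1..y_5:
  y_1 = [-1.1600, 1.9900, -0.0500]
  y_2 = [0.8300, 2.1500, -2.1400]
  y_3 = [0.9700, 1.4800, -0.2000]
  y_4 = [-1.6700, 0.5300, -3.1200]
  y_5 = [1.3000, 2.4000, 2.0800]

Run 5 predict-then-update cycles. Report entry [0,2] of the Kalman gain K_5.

K[0,2] = 0.0285

step 1: x^-=[2.5708, -0.5200, -1.5938]  P^-=[1.0962 -0.1938 0.0164; -0.1938 0.5538 0.0536; 0.0164 0.0536 0.4333]  S=[1.7074 -0.6323 -0.1210; -0.6323 1.0529 0.1955; -0.1210 0.1955 1.0126]  K=[0.6698 -0.0155 0.0317; -0.0019 0.5544 0.0807; -0.0153 -0.0106 0.4405]  nu=[-4.1525, 3.2031, 1.7200]  x^+=[-0.2059, 1.4026, -0.8064]  P^+=[0.3211 0.0530 0.0524; 0.0530 0.2047 -0.0295; 0.0524 -0.0295 0.2367]
step 2: x^-=[-0.1951, 1.3821, -0.3164]  P^-=[0.6077 -0.0354 0.0701; -0.0354 0.3536 -0.0090; 0.0701 -0.0090 0.3285]  S=[1.0828 -0.2784 0.0340; -0.2784 0.7468 0.0497; 0.0340 0.0497 0.8623]  K=[0.5549 -0.0145 0.0363; -0.0053 0.4769 0.0615; -0.0024 -0.0236 0.3783]  nu=[1.3721, 0.7502, -2.1593]  x^+=[0.4770, 1.5998, -1.1541]  P^+=[0.2673 0.0427 0.0490; 0.0427 0.1762 -0.0298; 0.0490 -0.0298 0.2057]
step 3: x^-=[0.5561, 1.4102, -0.5696]  P^-=[0.5355 -0.0326 0.0629; -0.0326 0.3306 -0.0129; 0.0629 -0.0129 0.3073]  S=[1.0084 -0.2526 0.0354; -0.2526 0.7186 0.0396; 0.0354 0.0396 0.8382]  K=[0.5237 -0.0199 0.0317; -0.0117 0.4613 0.0588; -0.0046 -0.0246 0.3628]  nu=[0.7261, 0.2377, 0.0423]  x^+=[0.9329, 1.5139, -0.5635]  P^+=[0.2514 0.0381 0.0457; 0.0381 0.1699 -0.0295; 0.0457 -0.0295 0.1974]
step 4: x^-=[1.1284, 1.1877, -0.1306]  P^-=[0.5133 -0.0330 0.0585; -0.0330 0.3263 -0.0128; 0.0585 -0.0128 0.3020]  S=[0.9875 -0.2474 0.0325; -0.2474 0.7135 0.0391; 0.0325 0.0391 0.8328]  K=[0.5131 -0.0216 0.0294; -0.0142 0.4579 0.0585; -0.0069 -0.0242 0.3589]  nu=[-2.4762, -0.3990, -3.2519]  x^+=[-0.2289, 0.8499, -1.2710]  P^+=[0.2459 0.0366 0.0441; 0.0366 0.1684 -0.0294; 0.0441 -0.0294 0.1951]
step 5: x^-=[-0.3219, 0.9027, -0.8144]  P^-=[0.5056 -0.0329 0.0566; -0.0329 0.3253 -0.0125; 0.0566 -0.0125 0.3006]  S=[0.9802 -0.2456 0.0310; -0.2456 0.7122 0.0395; 0.0310 0.0395 0.8316]  K=[0.5093 -0.0220 0.0285; -0.0150 0.4571 0.0585; -0.0080 -0.0238 0.3579]  nu=[1.7453, 1.4916, 2.6713]  x^+=[0.6102, 1.7148, 0.0923]  P^+=[0.2440 0.0362 0.0435; 0.0362 0.1680 -0.0293; 0.0435 -0.0293 0.1945]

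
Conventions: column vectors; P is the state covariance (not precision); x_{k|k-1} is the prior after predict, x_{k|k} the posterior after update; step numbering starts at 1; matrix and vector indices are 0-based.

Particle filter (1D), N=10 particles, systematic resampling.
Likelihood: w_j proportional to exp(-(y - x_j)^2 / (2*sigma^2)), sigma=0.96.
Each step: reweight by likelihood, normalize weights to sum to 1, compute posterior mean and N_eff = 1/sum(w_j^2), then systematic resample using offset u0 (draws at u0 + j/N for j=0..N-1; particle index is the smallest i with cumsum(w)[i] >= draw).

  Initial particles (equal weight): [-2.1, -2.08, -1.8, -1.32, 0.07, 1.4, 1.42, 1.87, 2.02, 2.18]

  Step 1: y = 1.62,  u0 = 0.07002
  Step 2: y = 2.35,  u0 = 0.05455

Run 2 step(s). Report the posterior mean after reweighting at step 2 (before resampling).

post_mean = 1.8396

step 1: w=[0.0001, 0.0001, 0.0004, 0.0019, 0.0547, 0.1963, 0.1972, 0.1948, 0.1847, 0.1700]  mean=1.6628  Neff=5.5151  idx=[5, 5, 6, 6, 7, 7, 8, 8, 9, 9]
step 2: w=[0.0757, 0.0757, 0.0773, 0.0773, 0.1090, 0.1090, 0.1164, 0.1164, 0.1216, 0.1216]  mean=1.8396  Neff=9.6292  idx=[0, 2, 3, 4, 5, 6, 7, 7, 8, 9]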